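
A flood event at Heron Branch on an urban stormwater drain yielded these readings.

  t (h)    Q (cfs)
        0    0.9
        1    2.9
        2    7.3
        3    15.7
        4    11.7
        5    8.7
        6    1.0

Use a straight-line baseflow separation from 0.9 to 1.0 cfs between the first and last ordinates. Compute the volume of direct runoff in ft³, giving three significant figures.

Direct-runoff ordinates (Q − Q_b): 0.00, 1.98, 6.37, 14.75, 10.73, 7.72, 0.00 cfs.
ΣQ_DR = 41.55 cfs.
With Δt = 1 h = 3600 s, V = ΣQ_DR · Δt = 41.55 × 3600 = 1.50 × 10^5 ft³.

V ≈ 1.50 × 10^5 ft³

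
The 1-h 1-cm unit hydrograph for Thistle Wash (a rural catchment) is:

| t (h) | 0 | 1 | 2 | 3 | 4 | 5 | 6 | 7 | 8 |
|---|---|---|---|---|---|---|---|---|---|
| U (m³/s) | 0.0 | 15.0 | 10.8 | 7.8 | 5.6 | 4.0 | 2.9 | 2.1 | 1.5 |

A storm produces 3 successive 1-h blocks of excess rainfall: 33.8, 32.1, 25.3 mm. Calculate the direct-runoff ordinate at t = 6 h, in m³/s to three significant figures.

By discrete convolution, Q_j = Σ (P_i / 10 mm) · U_{j−i}.
At t = 6 h (j=6): Q = (33.8/10)·2.9 + (32.1/10)·4.0 + (25.3/10)·5.6 = 36.8 m³/s.

Q ≈ 36.8 m³/s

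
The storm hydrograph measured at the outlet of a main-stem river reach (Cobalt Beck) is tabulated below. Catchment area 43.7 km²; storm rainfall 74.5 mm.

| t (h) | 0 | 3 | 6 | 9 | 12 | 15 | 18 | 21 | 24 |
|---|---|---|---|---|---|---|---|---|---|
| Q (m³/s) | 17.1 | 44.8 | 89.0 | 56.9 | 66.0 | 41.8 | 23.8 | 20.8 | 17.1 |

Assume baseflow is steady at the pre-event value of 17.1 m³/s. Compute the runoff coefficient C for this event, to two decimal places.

ΣQ_DR = 223.4 m³/s; V = ΣQ_DR·Δt = 2.413 × 10^6 m³.
Runoff depth d = V / A = 55.21 mm.
C = d / P = 55.21 / 74.5 = 0.74.

C ≈ 0.74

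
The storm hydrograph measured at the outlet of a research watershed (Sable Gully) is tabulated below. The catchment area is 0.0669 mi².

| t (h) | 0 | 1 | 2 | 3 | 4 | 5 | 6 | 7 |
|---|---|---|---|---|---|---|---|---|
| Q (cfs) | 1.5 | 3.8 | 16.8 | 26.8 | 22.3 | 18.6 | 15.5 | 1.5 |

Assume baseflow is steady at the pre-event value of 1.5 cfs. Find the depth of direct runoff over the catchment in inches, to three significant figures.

Direct runoff: 0.0, 2.3, 15.3, 25.3, 20.8, 17.1, 14.0, 0.0 cfs; ΣQ_DR = 94.80 cfs.
V = ΣQ_DR · Δt = 94.80 × 3600 s = 3.413 × 10^5 ft³.
Over A = 0.0669 mi², depth = V / A = 2.20 in.

d ≈ 2.20 in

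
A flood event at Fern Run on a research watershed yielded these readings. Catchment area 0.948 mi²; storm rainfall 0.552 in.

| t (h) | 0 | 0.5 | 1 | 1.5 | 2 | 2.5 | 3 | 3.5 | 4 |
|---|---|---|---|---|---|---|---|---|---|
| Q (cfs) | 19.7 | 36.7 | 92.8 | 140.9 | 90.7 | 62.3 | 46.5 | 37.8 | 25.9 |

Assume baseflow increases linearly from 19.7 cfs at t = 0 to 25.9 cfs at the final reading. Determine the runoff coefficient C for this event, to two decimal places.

ΣQ_DR = 348.1 cfs; V = ΣQ_DR·Δt = 6.266 × 10^5 ft³.
Runoff depth d = V / A = 0.2845 in.
C = d / P = 0.2845 / 0.552 = 0.52.

C ≈ 0.52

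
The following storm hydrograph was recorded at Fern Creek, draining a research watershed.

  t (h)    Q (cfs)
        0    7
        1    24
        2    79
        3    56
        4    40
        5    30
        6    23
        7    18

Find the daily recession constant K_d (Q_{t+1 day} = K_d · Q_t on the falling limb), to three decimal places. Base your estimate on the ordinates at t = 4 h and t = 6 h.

Between t = 4 h and t = 6 h the flow falls from 40 to 23 cfs over 2×1 h = 2 h.
Per-interval ratio K = (23/40)^(1/2) = 0.7583; K_d = K^(24/1) = 0.001.

K_d ≈ 0.001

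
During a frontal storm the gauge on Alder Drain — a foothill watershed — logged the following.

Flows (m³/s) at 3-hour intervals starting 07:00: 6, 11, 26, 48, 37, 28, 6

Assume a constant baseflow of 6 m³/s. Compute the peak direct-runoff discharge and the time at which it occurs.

Subtracting baseflow gives direct-runoff ordinates: 0.0, 5.0, 20.0, 42.0, 31.0, 22.0, 0.0 m³/s.
The maximum is 42.0 m³/s, occurring at the reading for t = 16:00.

Q_p = 42.0 m³/s at t = 16:00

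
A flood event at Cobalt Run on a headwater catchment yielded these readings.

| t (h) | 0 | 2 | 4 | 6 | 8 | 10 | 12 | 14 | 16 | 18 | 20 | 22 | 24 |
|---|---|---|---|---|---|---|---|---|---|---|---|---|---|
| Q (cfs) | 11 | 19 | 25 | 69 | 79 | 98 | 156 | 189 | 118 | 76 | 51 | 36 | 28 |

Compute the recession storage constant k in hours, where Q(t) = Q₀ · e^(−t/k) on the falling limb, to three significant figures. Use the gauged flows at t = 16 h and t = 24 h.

k ≈ 5.56 h

On the falling limb, Q drops from 118 to 28 cfs between t = 16 h and t = 24 h (Δt = 8 h).
k = −Δt / ln(Q₂/Q₁) = −8 / ln(28/118) = 5.56 h.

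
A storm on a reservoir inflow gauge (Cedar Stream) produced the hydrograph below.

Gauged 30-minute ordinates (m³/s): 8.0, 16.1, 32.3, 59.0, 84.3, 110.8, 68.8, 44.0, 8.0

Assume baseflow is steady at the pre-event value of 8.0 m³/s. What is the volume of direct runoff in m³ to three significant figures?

Direct-runoff ordinates (Q − Q_b): 0.0, 8.1, 24.3, 51.0, 76.3, 102.8, 60.8, 36.0, 0.0 m³/s.
ΣQ_DR = 359.3 m³/s.
With Δt = 0.5 h = 1800 s, V = ΣQ_DR · Δt = 359.3 × 1800 = 6.47 × 10^5 m³.

V ≈ 6.47 × 10^5 m³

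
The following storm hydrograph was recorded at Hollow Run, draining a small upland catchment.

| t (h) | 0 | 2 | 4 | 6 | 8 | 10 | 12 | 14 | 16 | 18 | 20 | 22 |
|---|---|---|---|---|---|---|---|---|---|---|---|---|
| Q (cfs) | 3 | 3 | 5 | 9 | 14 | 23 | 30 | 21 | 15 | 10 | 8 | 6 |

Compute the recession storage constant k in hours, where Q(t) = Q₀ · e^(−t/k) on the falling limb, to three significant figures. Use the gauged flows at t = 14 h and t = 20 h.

On the falling limb, Q drops from 21 to 8 cfs between t = 14 h and t = 20 h (Δt = 6 h).
k = −Δt / ln(Q₂/Q₁) = −6 / ln(8/21) = 6.22 h.

k ≈ 6.22 h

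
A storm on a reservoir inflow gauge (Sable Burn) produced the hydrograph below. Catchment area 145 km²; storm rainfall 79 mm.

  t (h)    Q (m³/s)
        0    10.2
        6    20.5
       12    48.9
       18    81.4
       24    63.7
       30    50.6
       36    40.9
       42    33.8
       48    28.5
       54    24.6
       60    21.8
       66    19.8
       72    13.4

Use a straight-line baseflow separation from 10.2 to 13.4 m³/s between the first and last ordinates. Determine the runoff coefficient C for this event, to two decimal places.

C ≈ 0.57

ΣQ_DR = 304.7 m³/s; V = ΣQ_DR·Δt = 6.582 × 10^6 m³.
Runoff depth d = V / A = 45.39 mm.
C = d / P = 45.39 / 79 = 0.57.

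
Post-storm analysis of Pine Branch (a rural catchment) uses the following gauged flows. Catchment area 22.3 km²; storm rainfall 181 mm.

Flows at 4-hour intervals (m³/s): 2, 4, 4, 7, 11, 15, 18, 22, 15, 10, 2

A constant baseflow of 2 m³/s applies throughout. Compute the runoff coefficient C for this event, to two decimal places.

C ≈ 0.31

ΣQ_DR = 88.00 m³/s; V = ΣQ_DR·Δt = 1.267 × 10^6 m³.
Runoff depth d = V / A = 56.83 mm.
C = d / P = 56.83 / 181 = 0.31.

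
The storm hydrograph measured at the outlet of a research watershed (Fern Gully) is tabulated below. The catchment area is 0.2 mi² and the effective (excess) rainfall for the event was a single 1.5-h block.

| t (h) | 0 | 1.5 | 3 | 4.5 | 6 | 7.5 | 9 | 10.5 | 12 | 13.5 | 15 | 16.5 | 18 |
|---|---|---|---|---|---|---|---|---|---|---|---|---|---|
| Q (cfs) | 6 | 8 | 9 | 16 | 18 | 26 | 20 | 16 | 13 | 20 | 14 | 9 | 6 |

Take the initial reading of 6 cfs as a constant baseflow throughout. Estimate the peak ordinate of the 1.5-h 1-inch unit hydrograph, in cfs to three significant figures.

U_p ≈ 16.7 cfs

Direct runoff: 0.0, 2.0, 3.0, 10.0, 12.0, 20.0, 14.0, 10.0, 7.0, 14.0, 8.0, 3.0, 0.0 cfs; ΣQ_DR = 103.0 cfs, peak = 20.0 cfs.
Runoff depth d = ΣQ_DR·Δt / A = 103.0 × 5400 / (0.2 mi²) = 1.197 in.
The 1-inch UH is the DRH scaled by (1 in)/d, so U_p = 20.0 × 1/1.197 = 16.7 cfs.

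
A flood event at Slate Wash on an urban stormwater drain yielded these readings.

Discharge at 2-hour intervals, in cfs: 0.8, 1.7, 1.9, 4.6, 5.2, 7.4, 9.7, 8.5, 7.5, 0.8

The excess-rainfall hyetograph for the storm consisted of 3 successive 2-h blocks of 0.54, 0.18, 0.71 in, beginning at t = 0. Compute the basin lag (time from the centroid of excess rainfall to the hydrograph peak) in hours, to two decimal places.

Centroid of excess rainfall: t_c = Σ P_i·t̄_i / ΣP_i = 3.2378 h (block centres at 1, 3, 5 h).
Hydrograph peak occurs at t = 12 h, so basin lag t_L = 12 − 3.2378 = 8.76 h.

t_L ≈ 8.76 h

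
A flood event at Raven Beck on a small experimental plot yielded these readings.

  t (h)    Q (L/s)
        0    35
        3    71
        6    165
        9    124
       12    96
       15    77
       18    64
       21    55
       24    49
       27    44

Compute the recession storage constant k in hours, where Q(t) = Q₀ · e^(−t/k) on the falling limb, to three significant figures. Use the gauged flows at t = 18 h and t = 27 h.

On the falling limb, Q drops from 64 to 44 L/s between t = 18 h and t = 27 h (Δt = 9 h).
k = −Δt / ln(Q₂/Q₁) = −9 / ln(44/64) = 24.0 h.

k ≈ 24.0 h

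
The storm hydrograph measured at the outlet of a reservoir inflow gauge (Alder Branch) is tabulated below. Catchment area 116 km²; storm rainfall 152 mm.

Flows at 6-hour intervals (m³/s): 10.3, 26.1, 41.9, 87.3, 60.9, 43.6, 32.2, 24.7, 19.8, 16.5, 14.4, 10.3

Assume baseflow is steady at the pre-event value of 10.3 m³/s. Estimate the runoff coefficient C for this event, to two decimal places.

C ≈ 0.32

ΣQ_DR = 264.4 m³/s; V = ΣQ_DR·Δt = 5.711 × 10^6 m³.
Runoff depth d = V / A = 49.23 mm.
C = d / P = 49.23 / 152 = 0.32.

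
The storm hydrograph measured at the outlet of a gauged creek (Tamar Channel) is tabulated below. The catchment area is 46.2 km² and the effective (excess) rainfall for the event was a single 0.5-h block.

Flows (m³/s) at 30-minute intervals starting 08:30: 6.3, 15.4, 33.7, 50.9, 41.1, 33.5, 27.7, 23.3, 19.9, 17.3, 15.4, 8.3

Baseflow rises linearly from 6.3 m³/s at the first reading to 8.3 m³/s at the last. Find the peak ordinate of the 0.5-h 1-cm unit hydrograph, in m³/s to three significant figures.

Direct runoff: 0.00, 8.92, 27.04, 44.05, 34.07, 26.29, 20.31, 15.73, 12.15, 9.36, 7.28, 0.00 m³/s; ΣQ_DR = 205.2 m³/s, peak = 44.05 m³/s.
Runoff depth d = ΣQ_DR·Δt / A = 205.2 × 1800 / (46.2 km²) = 7.995 mm.
The 1-cm UH is the DRH scaled by (10 mm)/d, so U_p = 44.05 × 10/7.995 = 55.1 m³/s.

U_p ≈ 55.1 m³/s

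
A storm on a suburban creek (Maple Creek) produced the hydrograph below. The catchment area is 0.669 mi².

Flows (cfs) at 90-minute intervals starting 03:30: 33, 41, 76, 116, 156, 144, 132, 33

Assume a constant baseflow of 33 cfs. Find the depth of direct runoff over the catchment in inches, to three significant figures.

d ≈ 1.62 in

Direct runoff: 0.0, 8.0, 43.0, 83.0, 123.0, 111.0, 99.0, 0.0 cfs; ΣQ_DR = 467.0 cfs.
V = ΣQ_DR · Δt = 467.0 × 5400 s = 2.522 × 10^6 ft³.
Over A = 0.669 mi², depth = V / A = 1.62 in.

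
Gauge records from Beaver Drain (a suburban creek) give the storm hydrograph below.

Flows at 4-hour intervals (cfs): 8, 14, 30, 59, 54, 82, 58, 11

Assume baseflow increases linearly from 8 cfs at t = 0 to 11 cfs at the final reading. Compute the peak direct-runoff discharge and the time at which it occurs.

Subtracting baseflow gives direct-runoff ordinates: 0.00, 5.57, 21.14, 49.71, 44.29, 71.86, 47.43, 0.00 cfs.
The maximum is 71.86 cfs, occurring at the reading for t = 20 h.

Q_p = 71.86 cfs at t = 20 h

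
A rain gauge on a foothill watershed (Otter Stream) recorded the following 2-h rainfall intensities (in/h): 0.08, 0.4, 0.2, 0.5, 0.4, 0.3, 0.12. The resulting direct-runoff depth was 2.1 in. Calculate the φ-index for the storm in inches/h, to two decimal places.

φ ≈ 0.15 in/h

Only the 5 blocks with intensity above φ contribute runoff: 0.4, 0.2, 0.5, 0.4, 0.3 in/h.
Σ(I−φ)·Δt = d  ⇒  (0.4+0.2+0.5+0.4+0.3 − 5φ)·2 = 2.1
φ = (1.800 − 2.1/2) / 5 = 0.15 in/h.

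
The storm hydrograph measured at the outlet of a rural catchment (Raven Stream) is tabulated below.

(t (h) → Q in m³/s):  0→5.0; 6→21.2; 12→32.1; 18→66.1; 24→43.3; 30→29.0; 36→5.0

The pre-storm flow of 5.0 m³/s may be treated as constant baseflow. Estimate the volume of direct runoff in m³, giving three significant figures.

Direct-runoff ordinates (Q − Q_b): 0.0, 16.2, 27.1, 61.1, 38.3, 24.0, 0.0 m³/s.
ΣQ_DR = 166.7 m³/s.
With Δt = 6 h = 21600 s, V = ΣQ_DR · Δt = 166.7 × 21600 = 3.60 × 10^6 m³.

V ≈ 3.60 × 10^6 m³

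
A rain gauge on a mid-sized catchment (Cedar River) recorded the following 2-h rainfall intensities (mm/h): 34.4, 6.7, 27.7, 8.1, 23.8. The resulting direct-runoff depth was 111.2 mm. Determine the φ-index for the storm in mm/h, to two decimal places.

Only the 3 blocks with intensity above φ contribute runoff: 34.4, 27.7, 23.8 mm/h.
Σ(I−φ)·Δt = d  ⇒  (34.4+27.7+23.8 − 3φ)·2 = 111.2
φ = (85.90 − 111.2/2) / 3 = 10.10 mm/h.

φ ≈ 10.10 mm/h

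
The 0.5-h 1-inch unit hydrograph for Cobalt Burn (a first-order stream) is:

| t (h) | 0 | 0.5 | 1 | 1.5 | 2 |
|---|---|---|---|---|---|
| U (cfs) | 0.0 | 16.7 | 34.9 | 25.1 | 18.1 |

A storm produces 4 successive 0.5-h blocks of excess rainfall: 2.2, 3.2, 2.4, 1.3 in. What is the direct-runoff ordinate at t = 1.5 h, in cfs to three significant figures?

By discrete convolution, Q_j = Σ (P_i / 1 in) · U_{j−i}.
At t = 1.5 h (j=3): Q = (2.2/1)·25.1 + (3.2/1)·34.9 + (2.4/1)·16.7 + (1.3/1)·0.0 = 207 cfs.

Q ≈ 207 cfs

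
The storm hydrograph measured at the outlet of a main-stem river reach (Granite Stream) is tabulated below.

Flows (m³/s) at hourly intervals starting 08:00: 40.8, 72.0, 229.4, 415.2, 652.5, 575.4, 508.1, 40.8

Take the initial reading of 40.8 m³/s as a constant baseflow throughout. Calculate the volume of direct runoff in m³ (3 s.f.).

V ≈ 7.95 × 10^6 m³

Direct-runoff ordinates (Q − Q_b): 0.0, 31.2, 188.6, 374.4, 611.7, 534.6, 467.3, 0.0 m³/s.
ΣQ_DR = 2208 m³/s.
With Δt = 1 h = 3600 s, V = ΣQ_DR · Δt = 2208 × 3600 = 7.95 × 10^6 m³.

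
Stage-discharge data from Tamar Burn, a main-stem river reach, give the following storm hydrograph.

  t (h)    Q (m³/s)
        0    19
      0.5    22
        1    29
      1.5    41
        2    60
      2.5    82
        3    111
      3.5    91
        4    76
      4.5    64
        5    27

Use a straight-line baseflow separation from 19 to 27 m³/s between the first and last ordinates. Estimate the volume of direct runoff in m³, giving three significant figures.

Direct-runoff ordinates (Q − Q_b): 0.00, 2.20, 8.40, 19.60, 37.80, 59.00, 87.20, 66.40, 50.60, 37.80, 0.00 m³/s.
ΣQ_DR = 369.0 m³/s.
With Δt = 0.5 h = 1800 s, V = ΣQ_DR · Δt = 369.0 × 1800 = 6.64 × 10^5 m³.

V ≈ 6.64 × 10^5 m³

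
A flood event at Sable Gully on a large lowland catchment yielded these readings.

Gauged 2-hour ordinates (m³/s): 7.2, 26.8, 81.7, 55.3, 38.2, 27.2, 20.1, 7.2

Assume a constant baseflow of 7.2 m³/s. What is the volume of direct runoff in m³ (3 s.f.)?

V ≈ 1.48 × 10^6 m³

Direct-runoff ordinates (Q − Q_b): 0.0, 19.6, 74.5, 48.1, 31.0, 20.0, 12.9, 0.0 m³/s.
ΣQ_DR = 206.1 m³/s.
With Δt = 2 h = 7200 s, V = ΣQ_DR · Δt = 206.1 × 7200 = 1.48 × 10^6 m³.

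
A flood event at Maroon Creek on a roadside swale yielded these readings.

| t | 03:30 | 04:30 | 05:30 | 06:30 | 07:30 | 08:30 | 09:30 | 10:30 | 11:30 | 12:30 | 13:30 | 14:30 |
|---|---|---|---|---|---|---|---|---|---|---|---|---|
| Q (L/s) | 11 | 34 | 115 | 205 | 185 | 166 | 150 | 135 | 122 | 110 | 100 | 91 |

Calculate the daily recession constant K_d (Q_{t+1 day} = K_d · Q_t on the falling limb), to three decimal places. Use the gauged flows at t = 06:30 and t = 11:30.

K_d ≈ 0.083

Between t = 06:30 and t = 11:30 the flow falls from 205 to 122 L/s over 5×1 h = 5 h.
Per-interval ratio K = (122/205)^(1/5) = 0.9014; K_d = K^(24/1) = 0.083.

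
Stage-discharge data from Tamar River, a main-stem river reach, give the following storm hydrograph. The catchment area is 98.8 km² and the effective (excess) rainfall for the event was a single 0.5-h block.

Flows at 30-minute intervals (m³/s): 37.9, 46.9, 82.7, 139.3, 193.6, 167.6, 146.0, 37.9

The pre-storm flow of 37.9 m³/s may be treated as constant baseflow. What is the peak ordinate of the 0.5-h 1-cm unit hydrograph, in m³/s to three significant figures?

Direct runoff: 0.0, 9.0, 44.8, 101.4, 155.7, 129.7, 108.1, 0.0 m³/s; ΣQ_DR = 548.7 m³/s, peak = 155.7 m³/s.
Runoff depth d = ΣQ_DR·Δt / A = 548.7 × 1800 / (98.8 km²) = 9.997 mm.
The 1-cm UH is the DRH scaled by (10 mm)/d, so U_p = 155.7 × 10/9.997 = 156 m³/s.

U_p ≈ 156 m³/s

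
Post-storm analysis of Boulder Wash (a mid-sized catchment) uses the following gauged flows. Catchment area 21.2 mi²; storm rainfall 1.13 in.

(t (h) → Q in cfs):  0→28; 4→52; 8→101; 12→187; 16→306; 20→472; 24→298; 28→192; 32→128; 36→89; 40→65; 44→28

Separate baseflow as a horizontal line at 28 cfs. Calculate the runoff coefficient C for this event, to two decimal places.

ΣQ_DR = 1610 cfs; V = ΣQ_DR·Δt = 2.318 × 10^7 ft³.
Runoff depth d = V / A = 0.4707 in.
C = d / P = 0.4707 / 1.13 = 0.42.

C ≈ 0.42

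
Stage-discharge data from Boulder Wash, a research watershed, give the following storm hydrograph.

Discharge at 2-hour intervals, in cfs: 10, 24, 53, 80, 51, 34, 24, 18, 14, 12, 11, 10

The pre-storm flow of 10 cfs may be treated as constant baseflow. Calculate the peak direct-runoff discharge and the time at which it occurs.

Subtracting baseflow gives direct-runoff ordinates: 0.0, 14.0, 43.0, 70.0, 41.0, 24.0, 14.0, 8.0, 4.0, 2.0, 1.0, 0.0 cfs.
The maximum is 70.0 cfs, occurring at the reading for t = 6 h.

Q_p = 70.0 cfs at t = 6 h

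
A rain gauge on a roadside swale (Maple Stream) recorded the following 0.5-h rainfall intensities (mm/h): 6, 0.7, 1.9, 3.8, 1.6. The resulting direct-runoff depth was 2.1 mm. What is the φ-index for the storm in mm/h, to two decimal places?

φ ≈ 2.80 mm/h

Only the 2 blocks with intensity above φ contribute runoff: 6, 3.8 mm/h.
Σ(I−φ)·Δt = d  ⇒  (6+3.8 − 2φ)·0.5 = 2.1
φ = (9.800 − 2.1/0.5) / 2 = 2.80 mm/h.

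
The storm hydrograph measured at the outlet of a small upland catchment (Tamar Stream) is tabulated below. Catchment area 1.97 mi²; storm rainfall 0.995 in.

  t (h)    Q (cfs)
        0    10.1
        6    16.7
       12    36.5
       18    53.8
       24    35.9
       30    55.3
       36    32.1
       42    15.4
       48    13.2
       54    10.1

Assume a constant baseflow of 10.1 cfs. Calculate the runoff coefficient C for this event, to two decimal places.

C ≈ 0.84

ΣQ_DR = 178.1 cfs; V = ΣQ_DR·Δt = 3.847 × 10^6 ft³.
Runoff depth d = V / A = 0.8406 in.
C = d / P = 0.8406 / 0.995 = 0.84.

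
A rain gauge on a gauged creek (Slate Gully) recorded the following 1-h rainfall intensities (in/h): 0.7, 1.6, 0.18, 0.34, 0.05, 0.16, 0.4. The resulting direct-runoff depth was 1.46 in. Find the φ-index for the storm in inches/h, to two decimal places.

φ ≈ 0.42 in/h

Only the 2 blocks with intensity above φ contribute runoff: 0.7, 1.6 in/h.
Σ(I−φ)·Δt = d  ⇒  (0.7+1.6 − 2φ)·1 = 1.46
φ = (2.300 − 1.46/1) / 2 = 0.42 in/h.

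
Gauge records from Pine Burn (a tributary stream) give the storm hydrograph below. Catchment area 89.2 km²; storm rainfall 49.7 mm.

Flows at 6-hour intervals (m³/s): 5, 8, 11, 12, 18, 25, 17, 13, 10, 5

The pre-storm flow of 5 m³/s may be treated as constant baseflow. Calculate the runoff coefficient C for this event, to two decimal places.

ΣQ_DR = 74.00 m³/s; V = ΣQ_DR·Δt = 1.598 × 10^6 m³.
Runoff depth d = V / A = 17.92 mm.
C = d / P = 17.92 / 49.7 = 0.36.

C ≈ 0.36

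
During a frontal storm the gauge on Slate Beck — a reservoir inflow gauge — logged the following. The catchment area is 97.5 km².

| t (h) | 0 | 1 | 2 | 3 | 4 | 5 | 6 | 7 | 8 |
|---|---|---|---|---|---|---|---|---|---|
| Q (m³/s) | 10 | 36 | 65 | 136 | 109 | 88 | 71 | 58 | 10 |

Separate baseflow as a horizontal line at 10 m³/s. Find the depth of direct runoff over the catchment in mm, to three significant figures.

d ≈ 18.2 mm

Direct runoff: 0.0, 26.0, 55.0, 126.0, 99.0, 78.0, 61.0, 48.0, 0.0 m³/s; ΣQ_DR = 493.0 m³/s.
V = ΣQ_DR · Δt = 493.0 × 3600 s = 1.775 × 10^6 m³.
Over A = 97.5 km², depth = V / A = 18.2 mm.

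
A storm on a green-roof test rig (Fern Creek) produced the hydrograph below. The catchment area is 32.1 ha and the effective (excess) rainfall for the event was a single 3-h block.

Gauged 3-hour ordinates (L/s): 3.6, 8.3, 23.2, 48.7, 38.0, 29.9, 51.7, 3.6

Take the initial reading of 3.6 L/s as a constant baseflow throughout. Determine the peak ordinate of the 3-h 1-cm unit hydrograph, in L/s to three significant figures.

U_p ≈ 80.2 L/s

Direct runoff: 0.0, 4.7, 19.6, 45.1, 34.4, 26.3, 48.1, 0.0 L/s; ΣQ_DR = 178.2 L/s, peak = 48.1 L/s.
Runoff depth d = ΣQ_DR·Δt / A = 178.2 × 10800 / (32.1 ha) = 5.996 mm.
The 1-cm UH is the DRH scaled by (10 mm)/d, so U_p = 48.1 × 10/5.996 = 80.2 L/s.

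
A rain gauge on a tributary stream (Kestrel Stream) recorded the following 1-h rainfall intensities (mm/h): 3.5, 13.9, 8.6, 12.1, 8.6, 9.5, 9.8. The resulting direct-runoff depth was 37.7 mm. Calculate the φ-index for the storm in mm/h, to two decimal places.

φ ≈ 4.13 mm/h

Only the 6 blocks with intensity above φ contribute runoff: 13.9, 8.6, 12.1, 8.6, 9.5, 9.8 mm/h.
Σ(I−φ)·Δt = d  ⇒  (13.9+8.6+12.1+8.6+9.5+9.8 − 6φ)·1 = 37.7
φ = (62.50 − 37.7/1) / 6 = 4.13 mm/h.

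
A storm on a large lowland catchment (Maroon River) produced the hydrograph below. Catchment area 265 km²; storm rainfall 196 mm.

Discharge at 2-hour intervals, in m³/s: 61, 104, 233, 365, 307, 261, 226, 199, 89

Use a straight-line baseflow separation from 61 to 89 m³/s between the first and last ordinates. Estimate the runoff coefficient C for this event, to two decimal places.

C ≈ 0.16

ΣQ_DR = 1170 m³/s; V = ΣQ_DR·Δt = 8.424 × 10^6 m³.
Runoff depth d = V / A = 31.79 mm.
C = d / P = 31.79 / 196 = 0.16.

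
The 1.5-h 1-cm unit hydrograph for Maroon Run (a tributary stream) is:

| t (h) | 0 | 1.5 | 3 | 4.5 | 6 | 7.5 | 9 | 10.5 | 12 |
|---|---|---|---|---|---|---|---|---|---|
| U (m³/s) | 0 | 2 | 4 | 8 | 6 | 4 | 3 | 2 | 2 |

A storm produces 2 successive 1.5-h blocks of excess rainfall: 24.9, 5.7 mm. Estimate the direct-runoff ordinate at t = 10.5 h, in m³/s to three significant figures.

Q ≈ 6.69 m³/s

By discrete convolution, Q_j = Σ (P_i / 10 mm) · U_{j−i}.
At t = 10.5 h (j=7): Q = (24.9/10)·2 + (5.7/10)·3 = 6.69 m³/s.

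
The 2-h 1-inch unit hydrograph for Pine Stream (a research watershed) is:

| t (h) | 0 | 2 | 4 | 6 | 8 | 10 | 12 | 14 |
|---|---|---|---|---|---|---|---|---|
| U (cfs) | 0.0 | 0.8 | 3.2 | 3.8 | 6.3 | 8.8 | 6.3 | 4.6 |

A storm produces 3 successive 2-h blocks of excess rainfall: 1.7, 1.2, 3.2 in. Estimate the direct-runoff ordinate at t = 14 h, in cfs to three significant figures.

By discrete convolution, Q_j = Σ (P_i / 1 in) · U_{j−i}.
At t = 14 h (j=7): Q = (1.7/1)·4.6 + (1.2/1)·6.3 + (3.2/1)·8.8 = 43.5 cfs.

Q ≈ 43.5 cfs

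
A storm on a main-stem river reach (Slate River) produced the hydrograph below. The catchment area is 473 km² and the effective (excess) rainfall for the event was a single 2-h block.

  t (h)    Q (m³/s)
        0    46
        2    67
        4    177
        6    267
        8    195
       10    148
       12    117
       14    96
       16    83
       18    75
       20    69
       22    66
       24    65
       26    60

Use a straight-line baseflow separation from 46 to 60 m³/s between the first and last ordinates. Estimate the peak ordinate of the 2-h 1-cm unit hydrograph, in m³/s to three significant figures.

U_p ≈ 181 m³/s

Direct runoff: 0.00, 19.92, 128.85, 217.77, 144.69, 96.62, 64.54, 42.46, 28.38, 19.31, 12.23, 8.15, 6.08, 0.00 m³/s; ΣQ_DR = 789.0 m³/s, peak = 217.77 m³/s.
Runoff depth d = ΣQ_DR·Δt / A = 789.0 × 7200 / (473 km²) = 12.01 mm.
The 1-cm UH is the DRH scaled by (10 mm)/d, so U_p = 217.77 × 10/12.01 = 181 m³/s.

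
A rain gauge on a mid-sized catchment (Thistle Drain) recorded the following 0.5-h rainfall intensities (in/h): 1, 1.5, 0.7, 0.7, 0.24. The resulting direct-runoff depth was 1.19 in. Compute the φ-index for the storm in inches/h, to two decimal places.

φ ≈ 0.38 in/h

Only the 4 blocks with intensity above φ contribute runoff: 1, 1.5, 0.7, 0.7 in/h.
Σ(I−φ)·Δt = d  ⇒  (1+1.5+0.7+0.7 − 4φ)·0.5 = 1.19
φ = (3.900 − 1.19/0.5) / 4 = 0.38 in/h.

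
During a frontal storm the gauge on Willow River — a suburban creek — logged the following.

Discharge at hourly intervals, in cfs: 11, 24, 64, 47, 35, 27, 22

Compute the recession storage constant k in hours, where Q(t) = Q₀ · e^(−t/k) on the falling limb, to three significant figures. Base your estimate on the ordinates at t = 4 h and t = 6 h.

k ≈ 4.31 h

On the falling limb, Q drops from 35 to 22 cfs between t = 4 h and t = 6 h (Δt = 2 h).
k = −Δt / ln(Q₂/Q₁) = −2 / ln(22/35) = 4.31 h.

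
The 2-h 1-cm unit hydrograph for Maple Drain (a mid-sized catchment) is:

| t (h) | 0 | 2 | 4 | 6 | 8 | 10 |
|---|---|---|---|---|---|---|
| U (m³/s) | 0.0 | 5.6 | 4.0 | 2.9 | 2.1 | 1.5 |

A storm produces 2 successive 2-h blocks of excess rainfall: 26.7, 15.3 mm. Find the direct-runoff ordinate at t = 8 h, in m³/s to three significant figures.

By discrete convolution, Q_j = Σ (P_i / 10 mm) · U_{j−i}.
At t = 8 h (j=4): Q = (26.7/10)·2.1 + (15.3/10)·2.9 = 10.0 m³/s.

Q ≈ 10.0 m³/s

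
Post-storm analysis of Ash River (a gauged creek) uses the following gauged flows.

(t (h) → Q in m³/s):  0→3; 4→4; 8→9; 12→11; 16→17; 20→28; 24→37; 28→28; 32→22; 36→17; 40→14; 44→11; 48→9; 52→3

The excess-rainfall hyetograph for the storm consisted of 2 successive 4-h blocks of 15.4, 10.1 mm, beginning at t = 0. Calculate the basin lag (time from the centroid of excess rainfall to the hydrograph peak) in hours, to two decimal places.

Centroid of excess rainfall: t_c = Σ P_i·t̄_i / ΣP_i = 3.5843 h (block centres at 2, 6 h).
Hydrograph peak occurs at t = 24 h, so basin lag t_L = 24 − 3.5843 = 20.42 h.

t_L ≈ 20.42 h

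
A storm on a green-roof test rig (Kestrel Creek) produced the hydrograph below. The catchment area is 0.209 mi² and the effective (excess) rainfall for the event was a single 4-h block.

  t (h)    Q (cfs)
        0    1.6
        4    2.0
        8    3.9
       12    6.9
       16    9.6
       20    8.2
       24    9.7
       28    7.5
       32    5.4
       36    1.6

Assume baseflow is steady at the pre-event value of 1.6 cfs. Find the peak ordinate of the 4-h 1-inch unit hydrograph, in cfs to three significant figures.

U_p ≈ 6.76 cfs

Direct runoff: 0.0, 0.4, 2.3, 5.3, 8.0, 6.6, 8.1, 5.9, 3.8, 0.0 cfs; ΣQ_DR = 40.40 cfs, peak = 8.1 cfs.
Runoff depth d = ΣQ_DR·Δt / A = 40.40 × 14400 / (0.209 mi²) = 1.198 in.
The 1-inch UH is the DRH scaled by (1 in)/d, so U_p = 8.1 × 1/1.198 = 6.76 cfs.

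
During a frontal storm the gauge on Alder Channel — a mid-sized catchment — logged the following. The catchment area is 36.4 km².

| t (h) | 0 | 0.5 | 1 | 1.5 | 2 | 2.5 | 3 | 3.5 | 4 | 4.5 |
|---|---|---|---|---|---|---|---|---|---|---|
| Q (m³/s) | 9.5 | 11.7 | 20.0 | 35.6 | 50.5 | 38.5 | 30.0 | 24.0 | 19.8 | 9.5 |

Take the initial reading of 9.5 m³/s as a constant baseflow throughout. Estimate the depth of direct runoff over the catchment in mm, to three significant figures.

Direct runoff: 0.0, 2.2, 10.5, 26.1, 41.0, 29.0, 20.5, 14.5, 10.3, 0.0 m³/s; ΣQ_DR = 154.1 m³/s.
V = ΣQ_DR · Δt = 154.1 × 1800 s = 2.774 × 10^5 m³.
Over A = 36.4 km², depth = V / A = 7.62 mm.

d ≈ 7.62 mm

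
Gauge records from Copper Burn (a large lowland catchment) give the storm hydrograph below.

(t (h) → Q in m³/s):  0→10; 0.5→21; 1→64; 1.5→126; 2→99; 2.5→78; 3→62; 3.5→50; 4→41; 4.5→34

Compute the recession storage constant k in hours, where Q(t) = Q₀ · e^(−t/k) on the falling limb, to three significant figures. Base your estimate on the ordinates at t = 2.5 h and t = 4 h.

k ≈ 2.33 h

On the falling limb, Q drops from 78 to 41 m³/s between t = 2.5 h and t = 4 h (Δt = 1.5 h).
k = −Δt / ln(Q₂/Q₁) = −1.5 / ln(41/78) = 2.33 h.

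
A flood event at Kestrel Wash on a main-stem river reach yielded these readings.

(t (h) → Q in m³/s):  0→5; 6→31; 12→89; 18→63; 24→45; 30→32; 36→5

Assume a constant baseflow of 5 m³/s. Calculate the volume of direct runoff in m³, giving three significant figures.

Direct-runoff ordinates (Q − Q_b): 0.0, 26.0, 84.0, 58.0, 40.0, 27.0, 0.0 m³/s.
ΣQ_DR = 235.0 m³/s.
With Δt = 6 h = 21600 s, V = ΣQ_DR · Δt = 235.0 × 21600 = 5.08 × 10^6 m³.

V ≈ 5.08 × 10^6 m³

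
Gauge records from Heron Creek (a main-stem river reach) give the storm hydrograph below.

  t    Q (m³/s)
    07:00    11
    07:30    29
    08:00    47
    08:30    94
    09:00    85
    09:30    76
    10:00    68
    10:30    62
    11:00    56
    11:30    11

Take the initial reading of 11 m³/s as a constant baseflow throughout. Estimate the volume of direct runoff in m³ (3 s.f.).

Direct-runoff ordinates (Q − Q_b): 0.0, 18.0, 36.0, 83.0, 74.0, 65.0, 57.0, 51.0, 45.0, 0.0 m³/s.
ΣQ_DR = 429.0 m³/s.
With Δt = 0.5 h = 1800 s, V = ΣQ_DR · Δt = 429.0 × 1800 = 7.72 × 10^5 m³.

V ≈ 7.72 × 10^5 m³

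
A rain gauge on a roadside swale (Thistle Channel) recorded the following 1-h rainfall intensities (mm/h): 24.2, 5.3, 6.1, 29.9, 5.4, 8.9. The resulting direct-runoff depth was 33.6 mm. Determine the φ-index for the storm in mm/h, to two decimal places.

Only the 2 blocks with intensity above φ contribute runoff: 24.2, 29.9 mm/h.
Σ(I−φ)·Δt = d  ⇒  (24.2+29.9 − 2φ)·1 = 33.6
φ = (54.10 − 33.6/1) / 2 = 10.25 mm/h.

φ ≈ 10.25 mm/h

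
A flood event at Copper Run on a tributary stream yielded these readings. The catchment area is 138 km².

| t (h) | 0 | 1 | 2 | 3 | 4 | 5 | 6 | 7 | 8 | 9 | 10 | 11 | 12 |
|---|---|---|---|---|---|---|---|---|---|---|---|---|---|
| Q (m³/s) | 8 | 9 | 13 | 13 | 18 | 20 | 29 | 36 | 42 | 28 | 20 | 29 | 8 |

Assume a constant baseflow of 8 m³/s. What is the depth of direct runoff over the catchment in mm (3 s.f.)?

d ≈ 4.41 mm

Direct runoff: 0.0, 1.0, 5.0, 5.0, 10.0, 12.0, 21.0, 28.0, 34.0, 20.0, 12.0, 21.0, 0.0 m³/s; ΣQ_DR = 169.0 m³/s.
V = ΣQ_DR · Δt = 169.0 × 3600 s = 6.084 × 10^5 m³.
Over A = 138 km², depth = V / A = 4.41 mm.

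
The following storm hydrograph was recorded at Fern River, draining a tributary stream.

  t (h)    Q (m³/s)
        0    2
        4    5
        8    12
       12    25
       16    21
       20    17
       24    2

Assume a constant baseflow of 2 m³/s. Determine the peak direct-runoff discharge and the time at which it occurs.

Q_p = 23.0 m³/s at t = 12 h

Subtracting baseflow gives direct-runoff ordinates: 0.0, 3.0, 10.0, 23.0, 19.0, 15.0, 0.0 m³/s.
The maximum is 23.0 m³/s, occurring at the reading for t = 12 h.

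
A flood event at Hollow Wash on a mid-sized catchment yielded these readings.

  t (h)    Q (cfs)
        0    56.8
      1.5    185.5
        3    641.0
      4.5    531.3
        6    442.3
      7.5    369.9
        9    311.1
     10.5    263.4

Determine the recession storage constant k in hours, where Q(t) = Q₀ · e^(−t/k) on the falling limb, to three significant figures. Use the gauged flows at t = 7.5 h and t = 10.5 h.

k ≈ 8.83 h

On the falling limb, Q drops from 369.9 to 263.4 cfs between t = 7.5 h and t = 10.5 h (Δt = 3 h).
k = −Δt / ln(Q₂/Q₁) = −3 / ln(263.4/369.9) = 8.83 h.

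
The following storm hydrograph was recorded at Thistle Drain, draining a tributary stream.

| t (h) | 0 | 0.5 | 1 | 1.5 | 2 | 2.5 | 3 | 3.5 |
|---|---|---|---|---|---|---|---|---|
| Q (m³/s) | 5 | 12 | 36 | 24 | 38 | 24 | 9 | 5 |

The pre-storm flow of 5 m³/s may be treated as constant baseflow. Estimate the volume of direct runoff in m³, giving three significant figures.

Direct-runoff ordinates (Q − Q_b): 0.0, 7.0, 31.0, 19.0, 33.0, 19.0, 4.0, 0.0 m³/s.
ΣQ_DR = 113.0 m³/s.
With Δt = 0.5 h = 1800 s, V = ΣQ_DR · Δt = 113.0 × 1800 = 2.03 × 10^5 m³.

V ≈ 2.03 × 10^5 m³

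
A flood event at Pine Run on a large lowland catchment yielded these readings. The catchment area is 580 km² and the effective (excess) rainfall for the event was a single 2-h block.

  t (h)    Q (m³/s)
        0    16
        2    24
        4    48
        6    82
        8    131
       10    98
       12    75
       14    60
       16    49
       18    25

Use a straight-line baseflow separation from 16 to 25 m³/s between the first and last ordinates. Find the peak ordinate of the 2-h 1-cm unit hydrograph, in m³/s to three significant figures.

Direct runoff: 0.00, 7.00, 30.00, 63.00, 111.00, 77.00, 53.00, 37.00, 25.00, 0.00 m³/s; ΣQ_DR = 403.0 m³/s, peak = 111.00 m³/s.
Runoff depth d = ΣQ_DR·Δt / A = 403.0 × 7200 / (580 km²) = 5.003 mm.
The 1-cm UH is the DRH scaled by (10 mm)/d, so U_p = 111.00 × 10/5.003 = 222 m³/s.

U_p ≈ 222 m³/s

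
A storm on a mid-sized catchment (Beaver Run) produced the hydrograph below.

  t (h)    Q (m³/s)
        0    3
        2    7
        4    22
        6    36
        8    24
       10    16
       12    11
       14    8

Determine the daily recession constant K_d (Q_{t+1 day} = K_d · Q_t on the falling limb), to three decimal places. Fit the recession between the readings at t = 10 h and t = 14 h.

Between t = 10 h and t = 14 h the flow falls from 16 to 8 m³/s over 2×2 h = 4 h.
Per-interval ratio K = (8/16)^(1/2) = 0.7071; K_d = K^(24/2) = 0.016.

K_d ≈ 0.016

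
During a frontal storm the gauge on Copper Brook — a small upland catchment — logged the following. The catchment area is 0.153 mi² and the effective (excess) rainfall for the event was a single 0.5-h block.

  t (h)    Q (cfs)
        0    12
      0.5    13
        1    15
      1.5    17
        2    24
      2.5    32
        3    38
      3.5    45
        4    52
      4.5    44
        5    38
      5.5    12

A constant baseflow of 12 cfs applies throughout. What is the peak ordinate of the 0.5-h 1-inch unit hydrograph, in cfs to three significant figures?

Direct runoff: 0.0, 1.0, 3.0, 5.0, 12.0, 20.0, 26.0, 33.0, 40.0, 32.0, 26.0, 0.0 cfs; ΣQ_DR = 198.0 cfs, peak = 40.0 cfs.
Runoff depth d = ΣQ_DR·Δt / A = 198.0 × 1800 / (0.153 mi²) = 1.003 in.
The 1-inch UH is the DRH scaled by (1 in)/d, so U_p = 40.0 × 1/1.003 = 39.9 cfs.

U_p ≈ 39.9 cfs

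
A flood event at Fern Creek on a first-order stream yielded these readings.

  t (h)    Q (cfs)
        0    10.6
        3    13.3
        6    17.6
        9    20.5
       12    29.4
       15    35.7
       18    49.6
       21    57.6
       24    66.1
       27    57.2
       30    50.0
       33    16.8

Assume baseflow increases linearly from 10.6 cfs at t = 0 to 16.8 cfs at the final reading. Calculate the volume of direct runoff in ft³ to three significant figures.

V ≈ 2.81 × 10^6 ft³

Direct-runoff ordinates (Q − Q_b): 0.00, 2.14, 5.87, 8.21, 16.55, 22.28, 35.62, 43.05, 50.99, 41.53, 33.76, 0.00 cfs.
ΣQ_DR = 260.0 cfs.
With Δt = 3 h = 10800 s, V = ΣQ_DR · Δt = 260.0 × 10800 = 2.81 × 10^6 ft³.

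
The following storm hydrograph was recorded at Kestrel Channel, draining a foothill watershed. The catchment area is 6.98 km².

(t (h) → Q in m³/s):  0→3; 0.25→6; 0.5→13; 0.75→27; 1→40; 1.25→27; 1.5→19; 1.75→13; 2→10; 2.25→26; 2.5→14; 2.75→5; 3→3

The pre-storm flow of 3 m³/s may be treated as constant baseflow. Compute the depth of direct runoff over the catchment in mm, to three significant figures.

Direct runoff: 0.0, 3.0, 10.0, 24.0, 37.0, 24.0, 16.0, 10.0, 7.0, 23.0, 11.0, 2.0, 0.0 m³/s; ΣQ_DR = 167.0 m³/s.
V = ΣQ_DR · Δt = 167.0 × 900 s = 1.503 × 10^5 m³.
Over A = 6.98 km², depth = V / A = 21.5 mm.

d ≈ 21.5 mm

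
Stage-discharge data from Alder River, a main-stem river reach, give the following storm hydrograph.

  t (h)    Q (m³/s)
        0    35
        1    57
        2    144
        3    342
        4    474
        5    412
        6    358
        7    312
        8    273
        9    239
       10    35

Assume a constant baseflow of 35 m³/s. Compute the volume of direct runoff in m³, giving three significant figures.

Direct-runoff ordinates (Q − Q_b): 0.0, 22.0, 109.0, 307.0, 439.0, 377.0, 323.0, 277.0, 238.0, 204.0, 0.0 m³/s.
ΣQ_DR = 2296 m³/s.
With Δt = 1 h = 3600 s, V = ΣQ_DR · Δt = 2296 × 3600 = 8.27 × 10^6 m³.

V ≈ 8.27 × 10^6 m³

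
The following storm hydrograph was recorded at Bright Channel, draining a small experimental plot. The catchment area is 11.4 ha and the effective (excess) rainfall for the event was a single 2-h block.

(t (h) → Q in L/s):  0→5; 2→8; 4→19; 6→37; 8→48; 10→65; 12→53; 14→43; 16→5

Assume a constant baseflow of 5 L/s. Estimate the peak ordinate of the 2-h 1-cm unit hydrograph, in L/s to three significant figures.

U_p ≈ 39.9 L/s

Direct runoff: 0.0, 3.0, 14.0, 32.0, 43.0, 60.0, 48.0, 38.0, 0.0 L/s; ΣQ_DR = 238.0 L/s, peak = 60.0 L/s.
Runoff depth d = ΣQ_DR·Δt / A = 238.0 × 7200 / (11.4 ha) = 15.03 mm.
The 1-cm UH is the DRH scaled by (10 mm)/d, so U_p = 60.0 × 10/15.03 = 39.9 L/s.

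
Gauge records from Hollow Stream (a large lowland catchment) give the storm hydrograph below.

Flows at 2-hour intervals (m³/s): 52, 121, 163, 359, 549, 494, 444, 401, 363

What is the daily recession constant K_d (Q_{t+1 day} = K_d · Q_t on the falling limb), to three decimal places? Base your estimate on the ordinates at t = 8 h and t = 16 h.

K_d ≈ 0.289

Between t = 8 h and t = 16 h the flow falls from 549 to 363 m³/s over 4×2 h = 8 h.
Per-interval ratio K = (363/549)^(1/4) = 0.9017; K_d = K^(24/2) = 0.289.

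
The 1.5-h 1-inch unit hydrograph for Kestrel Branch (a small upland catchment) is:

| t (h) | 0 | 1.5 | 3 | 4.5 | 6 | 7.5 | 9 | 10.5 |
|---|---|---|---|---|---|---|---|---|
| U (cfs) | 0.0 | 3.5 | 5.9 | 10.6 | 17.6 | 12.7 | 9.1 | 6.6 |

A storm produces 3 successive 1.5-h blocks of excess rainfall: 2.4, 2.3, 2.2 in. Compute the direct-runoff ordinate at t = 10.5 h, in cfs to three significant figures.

Q ≈ 64.7 cfs

By discrete convolution, Q_j = Σ (P_i / 1 in) · U_{j−i}.
At t = 10.5 h (j=7): Q = (2.4/1)·6.6 + (2.3/1)·9.1 + (2.2/1)·12.7 = 64.7 cfs.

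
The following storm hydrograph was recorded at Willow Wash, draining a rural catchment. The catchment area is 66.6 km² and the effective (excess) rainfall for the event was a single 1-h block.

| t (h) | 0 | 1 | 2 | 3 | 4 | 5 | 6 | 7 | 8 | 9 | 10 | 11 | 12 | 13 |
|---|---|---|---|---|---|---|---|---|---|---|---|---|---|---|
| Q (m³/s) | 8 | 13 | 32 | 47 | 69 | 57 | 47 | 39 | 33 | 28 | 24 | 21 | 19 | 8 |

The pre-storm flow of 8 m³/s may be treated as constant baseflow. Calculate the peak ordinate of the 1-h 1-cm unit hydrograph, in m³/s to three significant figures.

U_p ≈ 33.9 m³/s

Direct runoff: 0.0, 5.0, 24.0, 39.0, 61.0, 49.0, 39.0, 31.0, 25.0, 20.0, 16.0, 13.0, 11.0, 0.0 m³/s; ΣQ_DR = 333.0 m³/s, peak = 61.0 m³/s.
Runoff depth d = ΣQ_DR·Δt / A = 333.0 × 3600 / (66.6 km²) = 18.00 mm.
The 1-cm UH is the DRH scaled by (10 mm)/d, so U_p = 61.0 × 10/18.00 = 33.9 m³/s.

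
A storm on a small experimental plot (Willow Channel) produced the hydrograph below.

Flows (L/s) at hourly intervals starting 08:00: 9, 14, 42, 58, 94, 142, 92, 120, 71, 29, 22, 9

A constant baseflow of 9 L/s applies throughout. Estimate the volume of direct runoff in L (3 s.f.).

Direct-runoff ordinates (Q − Q_b): 0.0, 5.0, 33.0, 49.0, 85.0, 133.0, 83.0, 111.0, 62.0, 20.0, 13.0, 0.0 L/s.
ΣQ_DR = 594.0 L/s.
With Δt = 1 h = 3600 s, V = ΣQ_DR · Δt = 594.0 × 3600 = 2.14 × 10^6 L.

V ≈ 2.14 × 10^6 L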